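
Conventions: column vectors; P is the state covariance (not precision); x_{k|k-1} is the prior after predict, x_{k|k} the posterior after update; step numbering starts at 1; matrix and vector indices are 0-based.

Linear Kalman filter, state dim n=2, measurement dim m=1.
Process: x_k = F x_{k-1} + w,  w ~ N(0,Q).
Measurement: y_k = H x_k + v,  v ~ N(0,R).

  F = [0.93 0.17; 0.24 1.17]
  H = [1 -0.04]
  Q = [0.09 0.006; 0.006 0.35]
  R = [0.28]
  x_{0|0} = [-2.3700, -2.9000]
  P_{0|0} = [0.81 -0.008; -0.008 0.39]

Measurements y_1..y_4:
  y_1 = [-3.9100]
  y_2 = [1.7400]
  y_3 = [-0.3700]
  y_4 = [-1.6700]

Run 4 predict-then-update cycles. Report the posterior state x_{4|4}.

x_post = [-1.6919, -4.3930]

step 1: x^-=[-2.6971, -3.9618]  P^-=[0.7993 0.2553; 0.2553 0.9260]  S=[1.0604]  K=[0.7442; 0.2059]  nu=[-1.3714]  x^+=[-3.7176, -4.2441]  P^+=[0.2121 0.0929; 0.0929 0.8811]
step 2: x^-=[-4.1789, -5.8578]  P^-=[0.3283 0.3334; 0.3334 1.6205]  S=[0.5842]  K=[0.5391; 0.4598]  nu=[5.6846]  x^+=[-1.1144, -3.2439]  P^+=[0.1585 0.1886; 0.1886 1.4970]
step 3: x^-=[-1.5878, -4.0628]  P^-=[0.3300 0.5521; 0.5521 2.5143]  S=[0.5698]  K=[0.5403; 0.7923]  nu=[1.0553]  x^+=[-1.0176, -3.2266]  P^+=[0.1636 0.3081; 0.3081 2.1566]
step 4: x^-=[-1.4949, -4.0194]  P^-=[0.3913 0.8193; 0.8193 3.4846]  S=[0.6113]  K=[0.5864; 1.1122]  nu=[-0.3359]  x^+=[-1.6919, -4.3930]  P^+=[0.1810 0.4206; 0.4206 2.7284]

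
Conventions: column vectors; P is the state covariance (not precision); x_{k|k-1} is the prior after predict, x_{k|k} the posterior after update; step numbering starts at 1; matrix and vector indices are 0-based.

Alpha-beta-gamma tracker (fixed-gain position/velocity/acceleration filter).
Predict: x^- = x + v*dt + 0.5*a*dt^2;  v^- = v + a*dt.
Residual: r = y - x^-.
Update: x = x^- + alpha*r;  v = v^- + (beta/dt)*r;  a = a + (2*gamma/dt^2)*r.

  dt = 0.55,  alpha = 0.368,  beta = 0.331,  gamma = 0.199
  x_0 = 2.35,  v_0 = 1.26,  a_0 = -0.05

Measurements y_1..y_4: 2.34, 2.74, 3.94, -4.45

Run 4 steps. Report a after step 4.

a_post = -9.9897

step 1: x_pred=3.0354  r=-0.6954  x^+=2.7795  v^+=0.8140  a^+=-0.9650
step 2: x_pred=3.0812  r=-0.3412  x^+=2.9557  v^+=0.0779  a^+=-1.4140
step 3: x_pred=2.7846  r=1.1554  x^+=3.2098  v^+=-0.0045  a^+=0.1062
step 4: x_pred=3.2234  r=-7.6734  x^+=0.3996  v^+=-4.5641  a^+=-9.9897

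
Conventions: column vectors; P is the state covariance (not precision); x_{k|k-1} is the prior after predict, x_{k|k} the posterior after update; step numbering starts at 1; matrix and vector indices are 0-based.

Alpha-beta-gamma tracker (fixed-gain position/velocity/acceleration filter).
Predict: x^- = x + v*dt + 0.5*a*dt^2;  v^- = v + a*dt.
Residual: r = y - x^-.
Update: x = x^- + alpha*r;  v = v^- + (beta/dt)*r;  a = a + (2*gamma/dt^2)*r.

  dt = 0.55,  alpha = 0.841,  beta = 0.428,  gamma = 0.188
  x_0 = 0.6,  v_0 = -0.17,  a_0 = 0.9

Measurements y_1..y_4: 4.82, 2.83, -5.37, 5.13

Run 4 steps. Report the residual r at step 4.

step 1: x_pred=0.6426  r=4.1774  x^+=4.1558  v^+=3.5758  a^+=6.0924
step 2: x_pred=7.0439  r=-4.2139  x^+=3.5000  v^+=3.6474  a^+=0.8546
step 3: x_pred=5.6353  r=-11.0053  x^+=-3.6202  v^+=-4.4468  a^+=-12.8248
step 4: x_pred=-8.0056  r=13.1356  x^+=3.0414  v^+=-1.2785  a^+=3.5025

resid = 13.1356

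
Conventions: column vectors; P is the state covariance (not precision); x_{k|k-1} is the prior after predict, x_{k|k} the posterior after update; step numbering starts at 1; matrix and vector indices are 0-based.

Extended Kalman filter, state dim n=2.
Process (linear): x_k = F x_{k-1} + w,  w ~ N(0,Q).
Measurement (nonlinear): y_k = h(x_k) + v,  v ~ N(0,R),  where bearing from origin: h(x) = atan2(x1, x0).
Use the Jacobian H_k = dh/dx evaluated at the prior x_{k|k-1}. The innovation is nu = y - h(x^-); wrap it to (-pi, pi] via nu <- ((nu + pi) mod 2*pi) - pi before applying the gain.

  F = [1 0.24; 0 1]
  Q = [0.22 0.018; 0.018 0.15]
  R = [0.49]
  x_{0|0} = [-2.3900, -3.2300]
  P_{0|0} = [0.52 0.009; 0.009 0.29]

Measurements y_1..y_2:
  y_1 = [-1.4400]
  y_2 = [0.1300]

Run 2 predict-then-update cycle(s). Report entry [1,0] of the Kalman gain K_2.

step 1: x^-=[-3.1652, -3.2300]  P^-=[0.7610 0.0966; 0.0966 0.4400]  H_jac=[0.1579 -0.1548]  S=[0.5148]  K=[0.2044; -0.1026]  nu=[0.9061]  x^+=[-2.9800, -3.3230]  P^+=[0.7395 0.1074; 0.1074 0.4346]
step 2: x^-=[-3.7775, -3.3230]  P^-=[1.0361 0.2297; 0.2297 0.5846]  H_jac=[0.1313 -0.1492]  S=[0.5119]  K=[0.1988; -0.1115]  nu=[2.5501]  x^+=[-3.2706, -3.6074]  P^+=[1.0159 0.2410; 0.2410 0.5782]

K[1,0] = -0.1115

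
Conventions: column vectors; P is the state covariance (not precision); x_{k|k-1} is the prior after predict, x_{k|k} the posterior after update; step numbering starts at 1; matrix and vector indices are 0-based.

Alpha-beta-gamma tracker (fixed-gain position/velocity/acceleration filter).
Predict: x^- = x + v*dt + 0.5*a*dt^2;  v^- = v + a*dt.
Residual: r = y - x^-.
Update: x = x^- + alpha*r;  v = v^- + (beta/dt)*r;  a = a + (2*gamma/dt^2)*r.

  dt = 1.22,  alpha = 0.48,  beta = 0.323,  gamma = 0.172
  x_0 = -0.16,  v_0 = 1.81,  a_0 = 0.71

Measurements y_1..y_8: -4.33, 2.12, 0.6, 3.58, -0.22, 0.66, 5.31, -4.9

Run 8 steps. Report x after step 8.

x_post = -0.3990

step 1: x_pred=2.5766  r=-6.9066  x^+=-0.7386  v^+=0.8477  a^+=-0.8863
step 2: x_pred=-0.3640  r=2.4840  x^+=0.8283  v^+=0.4241  a^+=-0.3122
step 3: x_pred=1.1134  r=-0.5134  x^+=0.8670  v^+=-0.0927  a^+=-0.4308
step 4: x_pred=0.4333  r=3.1467  x^+=1.9437  v^+=0.2148  a^+=0.2965
step 5: x_pred=2.4264  r=-2.6464  x^+=1.1562  v^+=-0.1241  a^+=-0.3152
step 6: x_pred=0.7702  r=-0.1102  x^+=0.7173  v^+=-0.5378  a^+=-0.3406
step 7: x_pred=-0.1924  r=5.5024  x^+=2.4488  v^+=0.5034  a^+=0.9311
step 8: x_pred=3.7558  r=-8.6558  x^+=-0.3990  v^+=-0.6524  a^+=-1.0695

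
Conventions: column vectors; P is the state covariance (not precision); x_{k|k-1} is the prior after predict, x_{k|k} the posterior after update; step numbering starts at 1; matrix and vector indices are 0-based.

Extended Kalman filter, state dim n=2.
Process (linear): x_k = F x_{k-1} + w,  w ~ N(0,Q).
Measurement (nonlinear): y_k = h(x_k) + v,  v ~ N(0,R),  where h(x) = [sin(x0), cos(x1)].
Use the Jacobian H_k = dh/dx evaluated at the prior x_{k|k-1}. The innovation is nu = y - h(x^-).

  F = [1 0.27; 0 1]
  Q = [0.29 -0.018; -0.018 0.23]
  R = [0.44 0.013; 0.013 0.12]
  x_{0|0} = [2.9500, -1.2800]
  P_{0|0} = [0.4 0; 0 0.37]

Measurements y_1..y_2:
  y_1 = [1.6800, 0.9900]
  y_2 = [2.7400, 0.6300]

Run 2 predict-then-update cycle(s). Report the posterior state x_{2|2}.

x_post = [1.3561, -0.8608]

step 1: x^-=[2.6044, -1.2800]  P^-=[0.7170 0.0819; 0.0819 0.6000]  H_jac=[-0.8591 0.0000; 0.0000 0.9580]  S=[0.9692 -0.0544; -0.0544 0.6707]  K=[-0.6319 0.0657; -0.0246 0.8551]  nu=[1.1683, 0.7033]  x^+=[1.9124, -0.7074]  P^+=[0.3226 -0.0003; -0.0003 0.1068]
step 2: x^-=[1.7215, -0.7074]  P^-=[0.6202 0.0105; 0.0105 0.3368]  H_jac=[-0.1501 0.0000; 0.0000 0.6498]  S=[0.4540 0.0120; 0.0120 0.2622]  K=[-0.2060 0.0354; -0.0255 0.8358]  nu=[1.7513, -0.1301]  x^+=[1.3561, -0.8608]  P^+=[0.6008 0.0024; 0.0024 0.1538]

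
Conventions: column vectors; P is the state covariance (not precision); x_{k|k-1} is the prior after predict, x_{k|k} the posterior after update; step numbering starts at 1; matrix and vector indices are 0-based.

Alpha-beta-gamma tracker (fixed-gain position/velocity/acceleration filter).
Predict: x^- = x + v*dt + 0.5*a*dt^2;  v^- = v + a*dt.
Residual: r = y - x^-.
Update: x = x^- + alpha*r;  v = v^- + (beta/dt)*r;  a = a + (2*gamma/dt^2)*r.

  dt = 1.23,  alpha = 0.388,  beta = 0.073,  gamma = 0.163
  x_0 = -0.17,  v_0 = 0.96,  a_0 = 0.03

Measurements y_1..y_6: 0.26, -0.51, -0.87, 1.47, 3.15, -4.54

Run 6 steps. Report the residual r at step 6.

resid = -2.5202

step 1: x_pred=1.0335  r=-0.7735  x^+=0.7334  v^+=0.9510  a^+=-0.1367
step 2: x_pred=1.7997  r=-2.3097  x^+=0.9035  v^+=0.6458  a^+=-0.6344
step 3: x_pred=1.2180  r=-2.0880  x^+=0.4079  v^+=-0.2584  a^+=-1.0843
step 4: x_pred=-0.7302  r=2.2002  x^+=0.1235  v^+=-1.4615  a^+=-0.6102
step 5: x_pred=-2.1357  r=5.2857  x^+=-0.0849  v^+=-1.8983  a^+=0.5288
step 6: x_pred=-2.0198  r=-2.5202  x^+=-2.9977  v^+=-1.3975  a^+=-0.0143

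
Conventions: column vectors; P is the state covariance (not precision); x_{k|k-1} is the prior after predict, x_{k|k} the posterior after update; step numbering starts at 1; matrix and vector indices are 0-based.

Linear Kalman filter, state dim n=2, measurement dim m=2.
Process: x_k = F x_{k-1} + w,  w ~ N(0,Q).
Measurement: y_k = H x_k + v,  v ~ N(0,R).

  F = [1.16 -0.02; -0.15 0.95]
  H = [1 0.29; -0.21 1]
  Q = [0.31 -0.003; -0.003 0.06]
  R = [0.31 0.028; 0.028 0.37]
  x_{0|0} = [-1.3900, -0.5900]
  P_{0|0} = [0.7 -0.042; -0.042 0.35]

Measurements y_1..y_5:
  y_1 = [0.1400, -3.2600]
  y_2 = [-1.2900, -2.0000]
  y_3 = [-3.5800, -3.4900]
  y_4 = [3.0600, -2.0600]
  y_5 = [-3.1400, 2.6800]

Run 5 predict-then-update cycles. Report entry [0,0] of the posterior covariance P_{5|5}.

step 1: x^-=[-1.6006, -0.3520]  P^-=[1.2540 -0.1779; -0.1779 0.4036]  S=[1.4948 -0.2853; -0.2853 0.9036]  K=[0.7568 -0.2493; 0.0558 0.5056]  nu=[1.8427, -3.2441]  x^+=[0.6027, -1.8894]  P^+=[0.2340 -0.0219; -0.0219 0.1840]
step 2: x^-=[0.7369, -1.8854]  P^-=[0.6259 -0.0714; -0.0714 0.2376]  S=[0.9145 -0.1016; -0.1016 0.6652]  K=[0.6388 -0.2074; 0.0401 0.3859]  nu=[-1.4802, 0.0401]  x^+=[-0.2169, -1.9293]  P^+=[0.1973 -0.0174; -0.0174 0.1402]
step 3: x^-=[-0.2130, -1.8003]  P^-=[0.5763 -0.0592; -0.0592 0.1960]  S=[0.8684 -0.0918; -0.0918 0.6163]  K=[0.6227 -0.1997; 0.0335 0.3432]  nu=[-2.8449, -1.7345]  x^+=[-1.6382, -2.4908]  P^+=[0.1921 -0.0161; -0.0161 0.1245]
step 4: x^-=[-1.8505, -2.1206]  P^-=[0.5693 -0.0566; -0.0566 0.1813]  S=[0.8617 -0.0921; -0.0921 0.6002]  K=[0.6204 -0.1983; 0.0302 0.3265]  nu=[5.5254, -0.3280]  x^+=[1.6426, -2.0606]  P^+=[0.1914 -0.0158; -0.0158 0.1183]
step 5: x^-=[1.9467, -2.2040]  P^-=[0.5683 -0.0560; -0.0560 0.1756]  S=[0.8606 -0.0930; -0.0930 0.5942]  K=[0.6201 -0.1980; 0.0287 0.3198]  nu=[-4.4475, 5.2928]  x^+=[-1.8593, -0.6387]  P^+=[0.1912 -0.0158; -0.0158 0.1158]

P_post[0,0] = 0.1912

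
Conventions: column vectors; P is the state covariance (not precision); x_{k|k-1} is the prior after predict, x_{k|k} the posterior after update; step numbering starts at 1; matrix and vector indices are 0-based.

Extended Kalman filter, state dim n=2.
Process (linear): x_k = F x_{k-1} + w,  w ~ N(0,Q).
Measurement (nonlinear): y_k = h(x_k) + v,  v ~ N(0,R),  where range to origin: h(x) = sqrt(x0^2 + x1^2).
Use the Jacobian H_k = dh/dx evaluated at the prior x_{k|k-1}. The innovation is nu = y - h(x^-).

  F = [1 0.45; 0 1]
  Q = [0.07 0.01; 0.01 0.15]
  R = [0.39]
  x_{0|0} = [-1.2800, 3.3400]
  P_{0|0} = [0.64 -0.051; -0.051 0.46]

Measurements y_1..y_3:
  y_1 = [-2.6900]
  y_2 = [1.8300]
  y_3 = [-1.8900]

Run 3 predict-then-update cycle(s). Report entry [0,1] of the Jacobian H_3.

step 1: x^-=[0.2230, 3.3400]  P^-=[0.7572 0.1660; 0.1660 0.6100]  H_jac=[0.0666 0.9978]  S=[1.0227]  K=[0.2113; 0.6059]  nu=[-6.0374]  x^+=[-1.0526, -0.3183]  P^+=[0.7116 0.0351; 0.0351 0.2345]
step 2: x^-=[-1.1958, -0.3183]  P^-=[0.8606 0.1506; 0.1506 0.3845]  H_jac=[-0.9664 -0.2572]  S=[1.2940]  K=[-0.6727; -0.1889]  nu=[0.5926]  x^+=[-1.5944, -0.4302]  P^+=[0.2751 -0.0138; -0.0138 0.3383]
step 3: x^-=[-1.7880, -0.4302]  P^-=[0.4012 0.1484; 0.1484 0.4883]  H_jac=[-0.9723 -0.2339]  S=[0.8635]  K=[-0.4920; -0.2994]  nu=[-3.7290]  x^+=[0.0465, 0.6863]  P^+=[0.1922 0.0212; 0.0212 0.4109]

H_jac[0,1] = -0.2339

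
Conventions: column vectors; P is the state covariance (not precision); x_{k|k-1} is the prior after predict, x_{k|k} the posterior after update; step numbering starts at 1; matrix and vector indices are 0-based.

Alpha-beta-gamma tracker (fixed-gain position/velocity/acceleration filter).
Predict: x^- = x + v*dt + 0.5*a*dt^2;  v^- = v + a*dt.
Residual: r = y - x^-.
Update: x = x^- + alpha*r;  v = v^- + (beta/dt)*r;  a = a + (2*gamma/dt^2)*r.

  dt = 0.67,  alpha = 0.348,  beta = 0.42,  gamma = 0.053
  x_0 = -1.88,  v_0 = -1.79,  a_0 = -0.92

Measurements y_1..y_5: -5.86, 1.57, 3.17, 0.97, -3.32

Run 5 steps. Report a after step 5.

step 1: x_pred=-3.2858  r=-2.5742  x^+=-4.1816  v^+=-4.0201  a^+=-1.5279
step 2: x_pred=-7.2180  r=8.7880  x^+=-4.1598  v^+=0.4652  a^+=0.5473
step 3: x_pred=-3.7253  r=6.8953  x^+=-1.3257  v^+=5.1542  a^+=2.1755
step 4: x_pred=2.6159  r=-1.6459  x^+=2.0431  v^+=5.5801  a^+=1.7868
step 5: x_pred=6.1828  r=-9.5028  x^+=2.8758  v^+=0.8202  a^+=-0.4571

a_post = -0.4571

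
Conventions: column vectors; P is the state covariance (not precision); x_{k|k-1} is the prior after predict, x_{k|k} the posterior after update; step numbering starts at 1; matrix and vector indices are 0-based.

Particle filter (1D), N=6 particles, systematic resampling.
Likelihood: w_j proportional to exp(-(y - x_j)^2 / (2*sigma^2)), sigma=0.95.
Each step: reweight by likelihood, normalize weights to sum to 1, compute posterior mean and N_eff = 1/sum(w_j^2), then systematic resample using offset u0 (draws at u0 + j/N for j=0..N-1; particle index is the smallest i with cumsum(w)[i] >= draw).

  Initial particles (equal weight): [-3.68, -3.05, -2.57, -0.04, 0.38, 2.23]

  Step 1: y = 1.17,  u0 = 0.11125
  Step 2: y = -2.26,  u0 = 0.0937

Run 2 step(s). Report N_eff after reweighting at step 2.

N_eff = 2.9529

step 1: w=[0.0000, 0.0000, 0.0003, 0.2631, 0.4190, 0.3177]  mean=0.8564  Neff=2.8930  idx=[3, 4, 4, 4, 5, 5]
step 2: w=[0.5079, 0.1639, 0.1639, 0.1639, 0.0001, 0.0001]  mean=0.1671  Neff=2.9529  idx=[0, 0, 0, 1, 2, 3]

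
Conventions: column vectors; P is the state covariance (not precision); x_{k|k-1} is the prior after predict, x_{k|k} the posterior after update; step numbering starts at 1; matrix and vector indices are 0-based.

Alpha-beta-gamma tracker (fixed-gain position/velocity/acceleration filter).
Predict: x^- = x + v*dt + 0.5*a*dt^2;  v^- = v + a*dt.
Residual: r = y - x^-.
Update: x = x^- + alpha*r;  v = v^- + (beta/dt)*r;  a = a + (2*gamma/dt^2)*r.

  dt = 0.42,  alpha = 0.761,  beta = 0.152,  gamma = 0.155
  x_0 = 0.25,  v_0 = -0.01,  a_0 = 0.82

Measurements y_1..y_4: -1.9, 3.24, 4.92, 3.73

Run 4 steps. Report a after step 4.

a_post = 4.8220

step 1: x_pred=0.3181  r=-2.2181  x^+=-1.3699  v^+=-0.4683  a^+=-3.0781
step 2: x_pred=-1.8381  r=5.0781  x^+=2.0263  v^+=0.0766  a^+=5.8460
step 3: x_pred=2.5741  r=2.3459  x^+=4.3593  v^+=3.3809  a^+=9.9685
step 4: x_pred=6.6585  r=-2.9285  x^+=4.4299  v^+=6.5078  a^+=4.8220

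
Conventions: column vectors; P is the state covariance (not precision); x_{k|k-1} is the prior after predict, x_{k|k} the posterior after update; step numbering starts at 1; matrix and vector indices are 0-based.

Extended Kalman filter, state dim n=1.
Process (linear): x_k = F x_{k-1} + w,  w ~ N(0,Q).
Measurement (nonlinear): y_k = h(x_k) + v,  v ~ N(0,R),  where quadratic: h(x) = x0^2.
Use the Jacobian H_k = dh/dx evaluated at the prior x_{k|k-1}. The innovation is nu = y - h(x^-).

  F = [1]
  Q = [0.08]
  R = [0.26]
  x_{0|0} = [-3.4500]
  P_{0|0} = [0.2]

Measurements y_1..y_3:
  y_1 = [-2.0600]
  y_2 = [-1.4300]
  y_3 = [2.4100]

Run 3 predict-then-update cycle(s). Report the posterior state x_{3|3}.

x_post = [-1.1831]

step 1: x^-=[-3.4500]  P^-=[0.2800]  H_jac=[-6.9000]  S=[13.5908]  K=[-0.1422]  nu=[-13.9625]  x^+=[-1.4652]  P^+=[0.0054]
step 2: x^-=[-1.4652]  P^-=[0.0854]  H_jac=[-2.9303]  S=[0.9929]  K=[-0.2519]  nu=[-3.5767]  x^+=[-0.5642]  P^+=[0.0224]
step 3: x^-=[-0.5642]  P^-=[0.1024]  H_jac=[-1.1284]  S=[0.3903]  K=[-0.2959]  nu=[2.0917]  x^+=[-1.1831]  P^+=[0.0682]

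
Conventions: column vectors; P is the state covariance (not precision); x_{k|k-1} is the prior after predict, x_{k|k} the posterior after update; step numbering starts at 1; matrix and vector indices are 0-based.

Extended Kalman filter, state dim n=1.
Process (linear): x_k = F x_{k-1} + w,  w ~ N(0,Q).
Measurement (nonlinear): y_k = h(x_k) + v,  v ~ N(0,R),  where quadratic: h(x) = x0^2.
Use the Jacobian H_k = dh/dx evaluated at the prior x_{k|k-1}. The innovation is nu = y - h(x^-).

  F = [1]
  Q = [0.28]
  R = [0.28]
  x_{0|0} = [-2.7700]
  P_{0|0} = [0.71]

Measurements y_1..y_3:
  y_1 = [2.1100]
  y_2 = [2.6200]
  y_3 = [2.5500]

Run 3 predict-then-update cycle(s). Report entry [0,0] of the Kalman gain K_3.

K[0,0] = -0.2811

step 1: x^-=[-2.7700]  P^-=[0.9900]  H_jac=[-5.5400]  S=[30.6647]  K=[-0.1789]  nu=[-5.5629]  x^+=[-1.7750]  P^+=[0.0090]
step 2: x^-=[-1.7750]  P^-=[0.2890]  H_jac=[-3.5501]  S=[3.9228]  K=[-0.2616]  nu=[-0.5307]  x^+=[-1.6362]  P^+=[0.0206]
step 3: x^-=[-1.6362]  P^-=[0.3006]  H_jac=[-3.2724]  S=[3.4993]  K=[-0.2811]  nu=[-0.1272]  x^+=[-1.6005]  P^+=[0.0241]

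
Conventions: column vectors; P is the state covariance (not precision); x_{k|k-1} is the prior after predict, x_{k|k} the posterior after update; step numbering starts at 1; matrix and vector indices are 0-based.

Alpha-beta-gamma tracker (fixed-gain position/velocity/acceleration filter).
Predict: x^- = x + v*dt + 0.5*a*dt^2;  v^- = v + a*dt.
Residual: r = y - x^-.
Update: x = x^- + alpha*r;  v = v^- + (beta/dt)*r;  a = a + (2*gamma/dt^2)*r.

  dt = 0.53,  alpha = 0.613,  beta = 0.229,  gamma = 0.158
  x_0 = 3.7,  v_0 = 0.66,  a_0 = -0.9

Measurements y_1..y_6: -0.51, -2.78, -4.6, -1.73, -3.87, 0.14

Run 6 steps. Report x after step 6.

x_post = -2.5982

step 1: x_pred=3.9234  r=-4.4334  x^+=1.2057  v^+=-1.7326  a^+=-5.8874
step 2: x_pred=-0.5394  r=-2.2406  x^+=-1.9129  v^+=-5.8210  a^+=-8.4079
step 3: x_pred=-6.1789  r=1.5789  x^+=-5.2110  v^+=-9.5950  a^+=-6.6317
step 4: x_pred=-11.2278  r=9.4978  x^+=-5.4056  v^+=-9.0060  a^+=4.0529
step 5: x_pred=-9.6096  r=5.7396  x^+=-6.0912  v^+=-4.3781  a^+=10.5097
step 6: x_pred=-6.9355  r=7.0755  x^+=-2.5982  v^+=4.2492  a^+=18.4693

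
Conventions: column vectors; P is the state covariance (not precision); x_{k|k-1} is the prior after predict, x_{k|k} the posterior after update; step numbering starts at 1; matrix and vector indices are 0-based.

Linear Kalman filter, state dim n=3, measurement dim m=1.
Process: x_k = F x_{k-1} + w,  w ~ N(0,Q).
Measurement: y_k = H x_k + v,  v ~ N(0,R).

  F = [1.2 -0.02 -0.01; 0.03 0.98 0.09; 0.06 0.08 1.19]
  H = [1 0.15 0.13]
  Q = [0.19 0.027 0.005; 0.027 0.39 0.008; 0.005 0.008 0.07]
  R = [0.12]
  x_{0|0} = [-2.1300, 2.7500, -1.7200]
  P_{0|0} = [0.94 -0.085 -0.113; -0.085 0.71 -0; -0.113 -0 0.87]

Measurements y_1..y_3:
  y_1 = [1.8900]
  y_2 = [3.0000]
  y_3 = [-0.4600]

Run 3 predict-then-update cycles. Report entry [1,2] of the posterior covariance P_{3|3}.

P_post[1,2] = 0.7387

step 1: x^-=[-2.5938, 2.4763, -1.9546]  P^-=[1.5508 -0.0659 -0.1082; -0.0659 1.0742 0.1487; -0.1082 0.1487 1.2930]  S=[1.6747]  K=[0.9117; 0.0684; 0.0491]  nu=[4.3665]  x^+=[1.3871, 2.7749, -1.7402]  P^+=[0.1588 -0.1703 -0.1831; -0.1703 1.0663 0.1431; -0.1831 0.1431 1.2889]
step 2: x^-=[1.6264, 2.6044, -1.7656]  P^-=[0.4318 -0.2109 -0.2817; -0.2109 1.4389 0.3799; -0.2817 0.3799 1.9021]  S=[0.4946]  K=[0.7350; 0.1097; 0.0456]  nu=[1.2124]  x^+=[2.5176, 2.7374, -1.7103]  P^+=[0.1646 -0.2508 -0.2983; -0.2508 1.4330 0.3774; -0.2983 0.3774 1.9011]
step 3: x^-=[2.9834, 2.6043, -1.6652]  P^-=[0.4471 -0.3282 -0.4669; -0.3282 1.8320 0.7395; -0.4669 0.7395 2.7988]  S=[0.4646]  K=[0.7257; 0.0919; 0.0169]  nu=[-3.6176]  x^+=[0.3580, 2.2717, -1.7265]  P^+=[0.2024 -0.3592 -0.4726; -0.3592 1.8281 0.7387; -0.4726 0.7387 2.7986]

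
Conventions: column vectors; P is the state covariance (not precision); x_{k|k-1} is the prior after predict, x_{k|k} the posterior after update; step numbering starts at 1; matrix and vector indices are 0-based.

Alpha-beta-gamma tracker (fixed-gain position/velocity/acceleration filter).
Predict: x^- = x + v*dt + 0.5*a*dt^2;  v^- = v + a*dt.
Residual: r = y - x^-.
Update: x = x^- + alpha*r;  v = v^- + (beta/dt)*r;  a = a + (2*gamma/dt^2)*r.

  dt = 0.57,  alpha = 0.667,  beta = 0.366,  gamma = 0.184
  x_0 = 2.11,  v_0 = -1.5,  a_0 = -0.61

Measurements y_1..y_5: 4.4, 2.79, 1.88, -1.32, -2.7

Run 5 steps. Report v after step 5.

v_post = -5.9888

step 1: x_pred=1.1559  r=3.2441  x^+=3.3197  v^+=0.2354  a^+=3.0644
step 2: x_pred=3.9517  r=-1.1617  x^+=3.1768  v^+=1.2362  a^+=1.7487
step 3: x_pred=4.1655  r=-2.2855  x^+=2.6411  v^+=0.7653  a^+=-0.8401
step 4: x_pred=2.9409  r=-4.2609  x^+=0.0989  v^+=-2.4494  a^+=-5.6661
step 5: x_pred=-2.2178  r=-0.4822  x^+=-2.5394  v^+=-5.9888  a^+=-6.2124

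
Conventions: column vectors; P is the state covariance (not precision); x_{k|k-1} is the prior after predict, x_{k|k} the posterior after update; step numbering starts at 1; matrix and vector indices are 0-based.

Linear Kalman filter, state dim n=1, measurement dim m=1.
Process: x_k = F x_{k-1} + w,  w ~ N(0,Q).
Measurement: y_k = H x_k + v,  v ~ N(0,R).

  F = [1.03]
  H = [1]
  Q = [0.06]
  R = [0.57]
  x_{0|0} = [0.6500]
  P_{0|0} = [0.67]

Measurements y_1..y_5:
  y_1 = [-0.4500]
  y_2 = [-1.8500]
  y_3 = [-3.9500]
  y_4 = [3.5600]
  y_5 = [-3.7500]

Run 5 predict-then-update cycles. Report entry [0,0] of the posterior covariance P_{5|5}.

step 1: x^-=[0.6695]  P^-=[0.7708]  S=[1.3408]  K=[0.5749]  nu=[-1.1195]  x^+=[0.0259]  P^+=[0.3277]
step 2: x^-=[0.0267]  P^-=[0.4076]  S=[0.9776]  K=[0.4170]  nu=[-1.8767]  x^+=[-0.7558]  P^+=[0.2377]
step 3: x^-=[-0.7785]  P^-=[0.3121]  S=[0.8821]  K=[0.3538]  nu=[-3.1715]  x^+=[-1.9007]  P^+=[0.2017]
step 4: x^-=[-1.9577]  P^-=[0.2740]  S=[0.8440]  K=[0.3246]  nu=[5.5177]  x^+=[-0.1665]  P^+=[0.1850]
step 5: x^-=[-0.1715]  P^-=[0.2563]  S=[0.8263]  K=[0.3102]  nu=[-3.5785]  x^+=[-1.2815]  P^+=[0.1768]

P_post[0,0] = 0.1768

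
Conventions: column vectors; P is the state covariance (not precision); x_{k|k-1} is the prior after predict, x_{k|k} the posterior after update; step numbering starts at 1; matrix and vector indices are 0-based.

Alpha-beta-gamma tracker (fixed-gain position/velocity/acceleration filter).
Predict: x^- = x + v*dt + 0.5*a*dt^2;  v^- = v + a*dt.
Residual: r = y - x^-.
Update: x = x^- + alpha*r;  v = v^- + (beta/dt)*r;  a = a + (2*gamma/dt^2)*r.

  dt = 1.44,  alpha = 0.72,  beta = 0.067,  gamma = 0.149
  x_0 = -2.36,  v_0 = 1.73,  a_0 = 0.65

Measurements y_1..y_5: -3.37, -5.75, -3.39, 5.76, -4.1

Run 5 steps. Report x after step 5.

x_post = -2.2893

step 1: x_pred=0.8051  r=-4.1751  x^+=-2.2010  v^+=2.4717  a^+=0.0500
step 2: x_pred=1.4102  r=-7.1602  x^+=-3.7452  v^+=2.2106  a^+=-0.9790
step 3: x_pred=-1.5770  r=-1.8130  x^+=-2.8823  v^+=0.7164  a^+=-1.2396
step 4: x_pred=-3.1358  r=8.8958  x^+=3.2692  v^+=-0.6546  a^+=0.0389
step 5: x_pred=2.3668  r=-6.4668  x^+=-2.2893  v^+=-0.8995  a^+=-0.8905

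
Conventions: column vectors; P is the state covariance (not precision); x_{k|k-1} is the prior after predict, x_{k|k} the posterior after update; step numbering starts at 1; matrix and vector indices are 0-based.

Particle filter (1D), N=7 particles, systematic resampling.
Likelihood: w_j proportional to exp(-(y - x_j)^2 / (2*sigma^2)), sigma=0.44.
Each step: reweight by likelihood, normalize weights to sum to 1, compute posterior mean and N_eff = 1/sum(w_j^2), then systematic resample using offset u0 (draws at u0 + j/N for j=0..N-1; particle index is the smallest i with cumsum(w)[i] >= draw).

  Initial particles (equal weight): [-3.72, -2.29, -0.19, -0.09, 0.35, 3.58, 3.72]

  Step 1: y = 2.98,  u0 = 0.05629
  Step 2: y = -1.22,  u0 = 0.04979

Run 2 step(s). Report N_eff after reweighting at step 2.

N_eff = 4.1765

step 1: w=[0.0000, 0.0000, 0.0000, 0.0000, 0.0000, 0.6188, 0.3812]  mean=3.6334  Neff=1.8931  idx=[5, 5, 5, 5, 6, 6, 6]
step 2: w=[0.2446, 0.2446, 0.2446, 0.2446, 0.0072, 0.0072, 0.0072]  mean=3.5830  Neff=4.1765  idx=[0, 0, 1, 1, 2, 3, 3]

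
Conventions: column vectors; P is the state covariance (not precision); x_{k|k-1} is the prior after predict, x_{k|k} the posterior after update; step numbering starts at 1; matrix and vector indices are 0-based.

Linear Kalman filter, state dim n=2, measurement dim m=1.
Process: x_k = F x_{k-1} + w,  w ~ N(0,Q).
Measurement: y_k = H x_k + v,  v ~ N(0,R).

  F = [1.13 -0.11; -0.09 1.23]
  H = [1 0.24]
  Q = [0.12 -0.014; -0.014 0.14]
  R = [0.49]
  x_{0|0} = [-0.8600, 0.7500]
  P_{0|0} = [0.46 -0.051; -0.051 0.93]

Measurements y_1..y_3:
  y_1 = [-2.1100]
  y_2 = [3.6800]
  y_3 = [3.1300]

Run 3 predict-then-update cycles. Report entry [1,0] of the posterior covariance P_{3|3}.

P_post[1,0] = -1.1416

step 1: x^-=[-1.0543, 0.9999]  P^-=[0.7313 -0.2580; -0.2580 1.5620]  S=[1.1874]  K=[0.5637; 0.0984]  nu=[-1.2957]  x^+=[-1.7847, 0.8724]  P^+=[0.3540 -0.3239; -0.3239 1.5505]
step 2: x^-=[-2.1127, 1.2336]  P^-=[0.6712 -0.7132; -0.7132 2.5603]  S=[0.9664]  K=[0.5175; -0.1021]  nu=[5.4966]  x^+=[0.7317, 0.6724]  P^+=[0.4125 -0.6621; -0.6621 2.5503]
step 3: x^-=[0.7528, 0.7612]  P^-=[0.8421 -1.3278; -1.3278 4.1482]  S=[0.9337]  K=[0.5606; -0.3558]  nu=[2.1945]  x^+=[1.9831, -0.0197]  P^+=[0.5487 -1.1416; -1.1416 4.0300]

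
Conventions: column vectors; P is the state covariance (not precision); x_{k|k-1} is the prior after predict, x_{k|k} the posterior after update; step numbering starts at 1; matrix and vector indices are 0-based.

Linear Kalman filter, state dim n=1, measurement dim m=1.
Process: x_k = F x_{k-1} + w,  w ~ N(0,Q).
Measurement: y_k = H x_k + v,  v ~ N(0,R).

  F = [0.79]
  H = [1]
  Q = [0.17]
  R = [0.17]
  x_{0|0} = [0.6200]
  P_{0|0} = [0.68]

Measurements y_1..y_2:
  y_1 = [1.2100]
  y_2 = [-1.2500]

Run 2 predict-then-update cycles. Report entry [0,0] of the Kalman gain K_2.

K[0,0] = 0.5976

step 1: x^-=[0.4898]  P^-=[0.5944]  S=[0.7644]  K=[0.7776]  nu=[0.7202]  x^+=[1.0498]  P^+=[0.1322]
step 2: x^-=[0.8294]  P^-=[0.2525]  S=[0.4225]  K=[0.5976]  nu=[-2.0794]  x^+=[-0.4133]  P^+=[0.1016]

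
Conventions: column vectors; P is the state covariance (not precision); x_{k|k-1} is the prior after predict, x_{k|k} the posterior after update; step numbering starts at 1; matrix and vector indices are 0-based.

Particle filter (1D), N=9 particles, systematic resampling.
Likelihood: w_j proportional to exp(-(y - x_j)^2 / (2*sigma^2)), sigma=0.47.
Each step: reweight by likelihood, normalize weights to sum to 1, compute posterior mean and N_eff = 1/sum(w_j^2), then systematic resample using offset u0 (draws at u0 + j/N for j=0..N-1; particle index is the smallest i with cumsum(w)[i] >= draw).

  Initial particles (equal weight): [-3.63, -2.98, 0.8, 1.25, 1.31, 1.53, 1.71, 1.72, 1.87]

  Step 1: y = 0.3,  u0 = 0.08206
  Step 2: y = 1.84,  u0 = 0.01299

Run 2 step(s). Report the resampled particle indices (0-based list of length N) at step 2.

step 1: w=[0.0000, 0.0000, 0.6643, 0.1517, 0.1162, 0.0381, 0.0130, 0.0122, 0.0044]  mean=0.9831  Neff=2.0847  idx=[2, 2, 2, 2, 2, 2, 3, 4, 6]
step 2: w=[0.0351, 0.0351, 0.0351, 0.0351, 0.0351, 0.0351, 0.1845, 0.2148, 0.3904]  mean=1.3478  Neff=4.1680  idx=[0, 3, 6, 6, 7, 7, 8, 8, 8]

resampled_idx = [0, 3, 6, 6, 7, 7, 8, 8, 8]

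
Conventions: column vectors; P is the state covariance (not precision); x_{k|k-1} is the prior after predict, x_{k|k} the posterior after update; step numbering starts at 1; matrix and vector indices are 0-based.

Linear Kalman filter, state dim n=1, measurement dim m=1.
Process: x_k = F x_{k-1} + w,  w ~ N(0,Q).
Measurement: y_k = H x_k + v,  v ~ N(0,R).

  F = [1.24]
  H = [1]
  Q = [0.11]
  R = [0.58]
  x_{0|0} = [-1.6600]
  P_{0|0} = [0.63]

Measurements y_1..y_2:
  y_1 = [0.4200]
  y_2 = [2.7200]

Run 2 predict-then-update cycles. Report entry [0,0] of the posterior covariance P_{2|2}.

P_post[0,0] = 0.3151

step 1: x^-=[-2.0584]  P^-=[1.0787]  S=[1.6587]  K=[0.6503]  nu=[2.4784]  x^+=[-0.4466]  P^+=[0.3772]
step 2: x^-=[-0.5538]  P^-=[0.6900]  S=[1.2700]  K=[0.5433]  nu=[3.2738]  x^+=[1.2248]  P^+=[0.3151]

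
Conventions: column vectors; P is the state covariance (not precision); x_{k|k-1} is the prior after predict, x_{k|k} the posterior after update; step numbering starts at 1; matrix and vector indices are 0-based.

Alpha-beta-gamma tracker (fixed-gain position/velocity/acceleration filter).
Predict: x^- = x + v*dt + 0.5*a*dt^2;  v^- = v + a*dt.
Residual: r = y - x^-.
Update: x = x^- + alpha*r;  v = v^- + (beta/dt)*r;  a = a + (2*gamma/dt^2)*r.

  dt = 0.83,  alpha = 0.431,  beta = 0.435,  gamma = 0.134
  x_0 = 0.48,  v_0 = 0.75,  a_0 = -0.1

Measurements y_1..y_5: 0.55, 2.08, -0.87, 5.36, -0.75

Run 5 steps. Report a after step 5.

a_post = -0.5839

step 1: x_pred=1.0681  r=-0.5181  x^+=0.8448  v^+=0.3955  a^+=-0.3015
step 2: x_pred=1.0692  r=1.0108  x^+=1.5048  v^+=0.6750  a^+=0.0917
step 3: x_pred=2.0967  r=-2.9667  x^+=0.8180  v^+=-0.8037  a^+=-1.0624
step 4: x_pred=-0.2150  r=5.5750  x^+=2.1878  v^+=1.2363  a^+=1.1064
step 5: x_pred=3.5951  r=-4.3451  x^+=1.7224  v^+=-0.1226  a^+=-0.5839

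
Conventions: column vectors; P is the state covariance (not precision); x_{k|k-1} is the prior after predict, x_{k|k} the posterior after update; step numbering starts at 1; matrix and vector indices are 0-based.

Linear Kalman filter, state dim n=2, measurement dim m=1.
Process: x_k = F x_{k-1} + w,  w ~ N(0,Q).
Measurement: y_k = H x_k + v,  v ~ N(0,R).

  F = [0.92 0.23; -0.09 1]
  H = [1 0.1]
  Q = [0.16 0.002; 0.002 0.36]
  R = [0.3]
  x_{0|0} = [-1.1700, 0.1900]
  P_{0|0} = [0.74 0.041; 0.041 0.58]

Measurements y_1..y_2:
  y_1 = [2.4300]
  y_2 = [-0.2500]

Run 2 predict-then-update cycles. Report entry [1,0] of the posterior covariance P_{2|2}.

step 1: x^-=[-1.0327, 0.2953]  P^-=[0.8344 0.1110; 0.1110 0.9386]  S=[1.1660]  K=[0.7251; 0.1757]  nu=[3.4332]  x^+=[1.4568, 0.8985]  P^+=[0.2213 -0.0376; -0.0376 0.9026]
step 2: x^-=[1.5469, 0.7674]  P^-=[0.3792 0.1575; 0.1575 1.2712]  S=[0.7234]  K=[0.5459; 0.3935]  nu=[-1.8736]  x^+=[0.5240, 0.0302]  P^+=[0.1636 0.0021; 0.0021 1.1592]

P_post[1,0] = 0.0021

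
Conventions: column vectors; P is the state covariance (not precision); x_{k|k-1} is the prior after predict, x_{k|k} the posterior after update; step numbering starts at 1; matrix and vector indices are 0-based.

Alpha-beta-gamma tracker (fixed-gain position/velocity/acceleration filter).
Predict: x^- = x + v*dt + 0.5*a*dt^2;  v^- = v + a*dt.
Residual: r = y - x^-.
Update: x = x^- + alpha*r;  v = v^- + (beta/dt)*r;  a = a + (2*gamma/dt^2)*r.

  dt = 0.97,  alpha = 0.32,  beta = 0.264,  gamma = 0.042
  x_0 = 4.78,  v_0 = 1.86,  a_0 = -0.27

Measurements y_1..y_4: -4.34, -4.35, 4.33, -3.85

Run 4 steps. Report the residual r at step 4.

step 1: x_pred=6.4572  r=-10.7972  x^+=3.0021  v^+=-1.3405  a^+=-1.2339
step 2: x_pred=1.1213  r=-5.4713  x^+=-0.6295  v^+=-4.0265  a^+=-1.7224
step 3: x_pred=-5.3455  r=9.6755  x^+=-2.2494  v^+=-3.0639  a^+=-0.8586
step 4: x_pred=-5.6253  r=1.7753  x^+=-5.0572  v^+=-3.4136  a^+=-0.7001

resid = 1.7753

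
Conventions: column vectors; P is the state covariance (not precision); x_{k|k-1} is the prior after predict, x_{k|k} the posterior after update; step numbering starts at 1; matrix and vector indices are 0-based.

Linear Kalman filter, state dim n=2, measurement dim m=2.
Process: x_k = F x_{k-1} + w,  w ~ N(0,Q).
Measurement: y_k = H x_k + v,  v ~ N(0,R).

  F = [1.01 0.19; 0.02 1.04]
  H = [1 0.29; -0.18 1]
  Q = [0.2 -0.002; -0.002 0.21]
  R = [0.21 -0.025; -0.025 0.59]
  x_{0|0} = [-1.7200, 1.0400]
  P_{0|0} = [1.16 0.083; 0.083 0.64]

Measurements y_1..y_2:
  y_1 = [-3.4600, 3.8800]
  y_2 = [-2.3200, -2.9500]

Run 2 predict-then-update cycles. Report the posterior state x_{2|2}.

x_post = [-2.5521, -0.4797]

step 1: x^-=[-1.5396, 1.0472]  P^-=[1.4383 0.2354; 0.2354 0.9061]  S=[1.8610 0.2020; 0.2020 1.4580]  K=[0.8237 -0.1302; 0.2065 0.5638]  nu=[-2.2241, 2.5557]  x^+=[-3.7043, 2.0289]  P^+=[0.1943 -0.0624; -0.0624 0.3163]
step 2: x^-=[-3.3559, 2.0360]  P^-=[0.3857 -0.0014; -0.0014 0.5495]  S=[0.6411 0.0636; 0.0636 1.1525]  K=[0.6104 -0.0951; 0.2002 0.4660]  nu=[0.4454, -5.5900]  x^+=[-2.5521, -0.4797]  P^+=[0.1438 -0.0455; -0.0455 0.2617]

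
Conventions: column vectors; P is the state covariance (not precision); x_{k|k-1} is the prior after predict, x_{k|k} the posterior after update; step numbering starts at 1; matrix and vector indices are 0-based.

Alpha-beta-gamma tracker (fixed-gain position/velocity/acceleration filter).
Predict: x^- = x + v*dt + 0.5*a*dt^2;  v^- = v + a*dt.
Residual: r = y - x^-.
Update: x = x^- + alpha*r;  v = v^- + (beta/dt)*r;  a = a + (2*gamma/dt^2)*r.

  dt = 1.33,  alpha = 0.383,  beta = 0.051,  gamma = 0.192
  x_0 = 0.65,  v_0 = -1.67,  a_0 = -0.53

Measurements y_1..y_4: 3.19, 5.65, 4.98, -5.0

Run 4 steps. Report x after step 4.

step 1: x_pred=-2.0399  r=5.2299  x^+=-0.0368  v^+=-2.1744  a^+=0.6053
step 2: x_pred=-2.3933  r=8.0433  x^+=0.6873  v^+=-1.0609  a^+=2.3514
step 3: x_pred=1.3560  r=3.6240  x^+=2.7440  v^+=2.2055  a^+=3.1381
step 4: x_pred=8.4528  r=-13.4528  x^+=3.3004  v^+=5.8633  a^+=0.2177

x_post = 3.3004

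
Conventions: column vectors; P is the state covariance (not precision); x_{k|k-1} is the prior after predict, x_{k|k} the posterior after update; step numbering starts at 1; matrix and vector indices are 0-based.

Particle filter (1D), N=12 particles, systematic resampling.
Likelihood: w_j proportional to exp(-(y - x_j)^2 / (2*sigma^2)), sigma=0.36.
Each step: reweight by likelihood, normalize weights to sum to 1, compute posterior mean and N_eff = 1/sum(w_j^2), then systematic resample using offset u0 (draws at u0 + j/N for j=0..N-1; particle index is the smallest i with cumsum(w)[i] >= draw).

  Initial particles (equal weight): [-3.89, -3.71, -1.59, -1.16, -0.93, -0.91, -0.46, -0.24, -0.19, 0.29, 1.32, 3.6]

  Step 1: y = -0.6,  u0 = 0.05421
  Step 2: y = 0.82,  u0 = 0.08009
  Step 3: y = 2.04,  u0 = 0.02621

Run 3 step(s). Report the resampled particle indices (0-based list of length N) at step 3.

step 1: w=[0.0000, 0.0000, 0.0060, 0.0791, 0.1742, 0.1830, 0.2458, 0.1608, 0.1386, 0.0125, 0.0000, 0.0000]  mean=-0.6042  Neff=5.6894  idx=[3, 4, 4, 5, 5, 6, 6, 6, 7, 7, 8, 8]
step 2: w=[0.0000, 0.0001, 0.0001, 0.0001, 0.0001, 0.0254, 0.0254, 0.0254, 0.1853, 0.1853, 0.2763, 0.2763]  mean=-0.2295  Neff=4.4784  idx=[8, 8, 8, 9, 9, 10, 10, 10, 11, 11, 11, 11]
step 3: w=[0.0461, 0.0461, 0.0461, 0.0461, 0.0461, 0.1100, 0.1100, 0.1100, 0.1100, 0.1100, 0.1100, 0.1100]  mean=-0.2015  Neff=10.5000  idx=[0, 2, 4, 5, 6, 6, 7, 8, 9, 9, 10, 11]

resampled_idx = [0, 2, 4, 5, 6, 6, 7, 8, 9, 9, 10, 11]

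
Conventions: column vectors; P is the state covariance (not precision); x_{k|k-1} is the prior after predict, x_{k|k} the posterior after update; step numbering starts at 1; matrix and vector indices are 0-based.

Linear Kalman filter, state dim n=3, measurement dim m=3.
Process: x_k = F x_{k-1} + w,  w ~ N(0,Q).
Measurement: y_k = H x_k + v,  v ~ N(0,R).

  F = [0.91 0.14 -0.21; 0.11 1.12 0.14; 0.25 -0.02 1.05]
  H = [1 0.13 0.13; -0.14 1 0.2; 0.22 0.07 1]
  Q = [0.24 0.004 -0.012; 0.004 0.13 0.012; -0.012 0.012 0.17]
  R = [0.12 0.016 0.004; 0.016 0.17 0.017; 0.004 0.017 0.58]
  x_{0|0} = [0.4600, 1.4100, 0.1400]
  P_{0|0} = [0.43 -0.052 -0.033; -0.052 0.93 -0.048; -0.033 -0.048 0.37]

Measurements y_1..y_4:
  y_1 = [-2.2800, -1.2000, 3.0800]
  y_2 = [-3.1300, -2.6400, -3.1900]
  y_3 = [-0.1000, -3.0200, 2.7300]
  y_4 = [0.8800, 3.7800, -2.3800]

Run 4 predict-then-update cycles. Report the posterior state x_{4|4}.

step 1: x^-=[0.5866, 1.6494, 0.2338]  P^-=[0.6328 0.1351 -0.0363; 0.1351 1.2802 -0.0183; -0.0363 -0.0183 0.5904]  S=[0.8095 0.2324 0.2051; 0.2324 1.4431 0.2185; 0.2051 0.2185 1.1929]  K=[0.8348 -0.1026 -0.0305; 0.1469 0.8628 -0.0986; -0.0824 0.0103 0.4994]  nu=[-3.1114, -2.8140, 2.6017]  x^+=[-1.8014, -1.4919, 1.7607]  P^+=[0.1013 0.0175 -0.0396; 0.0175 0.1612 -0.0571; -0.0396 -0.0571 0.3022]
step 2: x^-=[-2.2179, -1.6226, 1.4282]  P^-=[0.3633 0.0568 -0.1001; 0.0568 0.3246 -0.0124; -0.1001 -0.0124 0.4910]  S=[0.4854 0.0557 0.0516; 0.0557 0.5060 0.1357; 0.0516 0.1357 1.0461]  K=[0.7526 -0.1001 -0.0396; 0.1360 0.6234 -0.0658; -0.1359 0.0936 0.4420]  nu=[-0.8869, -1.6136, -4.0167]  x^+=[-2.5646, -2.4849, -0.3779]  P^+=[0.0921 0.0159 -0.0431; 0.0159 0.1170 -0.0387; -0.0431 -0.0387 0.2696]
step 3: x^-=[-2.6023, -3.1181, -0.9882]  P^-=[0.3532 0.0439 -0.0953; 0.0439 0.2736 0.0041; -0.0953 0.0041 0.4519]  S=[0.4722 0.0403 0.0498; 0.0403 0.4633 0.1382; 0.0498 0.1382 1.0103]  K=[0.7468 -0.1072 -0.0365; 0.1252 0.5841 -0.0535; -0.1304 0.1197 0.4169]  nu=[3.0361, -0.0686, 4.5090]  x^+=[-0.4924, -3.0193, 0.4872]  P^+=[0.0913 0.0141 -0.0411; 0.0141 0.1086 -0.0313; -0.0411 -0.0313 0.2545]
step 4: x^-=[-0.9731, -3.3675, 0.4489]  P^-=[0.3501 0.0397 -0.0893; 0.0397 0.2648 0.0105; -0.0893 0.0105 0.4360]  S=[0.4694 0.0372 0.0537; 0.0372 0.4571 0.1395; 0.0537 0.1395 0.9976]  K=[0.7447 -0.1094 -0.0342; 0.1209 0.5768 -0.0493; -0.1231 0.1269 0.4069]  nu=[2.2325, 6.9215, -2.3791]  x^+=[0.0134, 1.0120, 0.0840]  P^+=[0.0909 0.0134 -0.0397; 0.0134 0.1068 -0.0287; -0.0397 -0.0287 0.2484]

x_post = [0.0134, 1.0120, 0.0840]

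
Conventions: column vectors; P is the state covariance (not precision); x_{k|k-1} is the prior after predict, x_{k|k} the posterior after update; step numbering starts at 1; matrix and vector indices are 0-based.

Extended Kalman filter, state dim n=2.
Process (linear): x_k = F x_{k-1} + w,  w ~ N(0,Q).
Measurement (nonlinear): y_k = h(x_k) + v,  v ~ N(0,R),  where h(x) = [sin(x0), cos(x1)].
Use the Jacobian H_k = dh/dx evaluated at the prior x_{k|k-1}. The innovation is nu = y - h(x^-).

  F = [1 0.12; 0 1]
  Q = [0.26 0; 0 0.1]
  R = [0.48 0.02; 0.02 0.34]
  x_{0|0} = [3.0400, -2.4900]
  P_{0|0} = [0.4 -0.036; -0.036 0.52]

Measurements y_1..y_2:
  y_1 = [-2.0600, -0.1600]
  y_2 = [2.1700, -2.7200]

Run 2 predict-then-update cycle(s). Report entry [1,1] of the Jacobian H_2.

step 1: x^-=[2.7412, -2.4900]  P^-=[0.6588 0.0264; 0.0264 0.6200]  H_jac=[-0.9209 0.0000; 0.0000 0.6065]  S=[1.0388 0.0053; 0.0053 0.5680]  K=[-0.5843 0.0336; -0.0268 0.6622]  nu=[-2.4498, 0.6351]  x^+=[4.1939, -2.0039]  P^+=[0.3038 -0.0004; -0.0004 0.3704]
step 2: x^-=[3.9534, -2.0039]  P^-=[0.5690 0.0440; 0.0440 0.4704]  H_jac=[-0.6882 0.0000; 0.0000 0.9077]  S=[0.7495 -0.0075; -0.0075 0.7275]  K=[-0.5220 0.0495; -0.0345 0.5865]  nu=[2.8955, -2.3003]  x^+=[2.3280, -3.4530]  P^+=[0.3626 0.0071; 0.0071 0.2189]

H_jac[1,1] = 0.9077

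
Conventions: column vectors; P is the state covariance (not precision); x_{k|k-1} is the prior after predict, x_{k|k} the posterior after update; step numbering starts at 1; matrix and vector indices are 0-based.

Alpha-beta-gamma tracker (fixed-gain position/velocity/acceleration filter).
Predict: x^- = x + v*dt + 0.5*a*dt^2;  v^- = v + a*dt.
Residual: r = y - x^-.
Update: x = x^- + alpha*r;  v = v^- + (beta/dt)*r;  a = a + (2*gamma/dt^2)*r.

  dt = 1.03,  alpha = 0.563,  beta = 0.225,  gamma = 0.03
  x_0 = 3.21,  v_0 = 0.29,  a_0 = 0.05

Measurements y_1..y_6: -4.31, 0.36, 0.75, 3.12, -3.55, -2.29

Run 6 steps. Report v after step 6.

step 1: x_pred=3.5352  r=-7.8452  x^+=-0.8816  v^+=-1.3723  a^+=-0.3937
step 2: x_pred=-2.5039  r=2.8639  x^+=-0.8915  v^+=-1.1522  a^+=-0.2317
step 3: x_pred=-2.2012  r=2.9512  x^+=-0.5397  v^+=-0.7462  a^+=-0.0648
step 4: x_pred=-1.3426  r=4.4626  x^+=1.1699  v^+=0.1619  a^+=0.1876
step 5: x_pred=1.4361  r=-4.9861  x^+=-1.3711  v^+=-0.7341  a^+=-0.0944
step 6: x_pred=-2.1773  r=-0.1127  x^+=-2.2407  v^+=-0.8560  a^+=-0.1008

v_post = -0.8560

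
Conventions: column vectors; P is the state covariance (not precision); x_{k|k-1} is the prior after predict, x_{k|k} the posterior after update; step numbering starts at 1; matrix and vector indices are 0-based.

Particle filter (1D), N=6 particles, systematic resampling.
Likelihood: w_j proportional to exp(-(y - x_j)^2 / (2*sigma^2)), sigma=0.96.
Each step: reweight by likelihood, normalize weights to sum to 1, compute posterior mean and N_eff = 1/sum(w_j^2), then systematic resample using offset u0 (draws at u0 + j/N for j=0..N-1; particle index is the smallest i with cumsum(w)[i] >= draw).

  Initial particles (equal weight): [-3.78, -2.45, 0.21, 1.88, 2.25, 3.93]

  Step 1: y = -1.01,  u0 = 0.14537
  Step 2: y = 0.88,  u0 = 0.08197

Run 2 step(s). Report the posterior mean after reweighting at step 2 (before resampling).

post_mean = 0.2059

step 1: w=[0.0195, 0.4058, 0.5574, 0.0135, 0.0039, 0.0000]  mean=-0.9165  Neff=2.1012  idx=[1, 1, 2, 2, 2, 2]
step 2: w=[0.0008, 0.0008, 0.2496, 0.2496, 0.2496, 0.2496]  mean=0.2059  Neff=4.0124  idx=[2, 2, 3, 4, 4, 5]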